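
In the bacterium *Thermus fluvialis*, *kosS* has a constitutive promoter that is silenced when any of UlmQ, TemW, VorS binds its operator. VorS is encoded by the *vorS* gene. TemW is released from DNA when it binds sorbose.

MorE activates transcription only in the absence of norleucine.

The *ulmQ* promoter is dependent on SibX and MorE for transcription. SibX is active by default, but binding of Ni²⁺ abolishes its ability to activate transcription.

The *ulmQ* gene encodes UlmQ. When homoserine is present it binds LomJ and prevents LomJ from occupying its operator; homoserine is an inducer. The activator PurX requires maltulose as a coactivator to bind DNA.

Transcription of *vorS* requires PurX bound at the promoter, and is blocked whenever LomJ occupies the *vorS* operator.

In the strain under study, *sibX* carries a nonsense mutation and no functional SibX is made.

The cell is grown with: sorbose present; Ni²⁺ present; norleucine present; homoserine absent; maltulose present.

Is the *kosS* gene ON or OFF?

ON

SibX is non-functional in this strain, so it has no effect.
Norleucine is present, so MorE is inactive.
Required activator SibX is absent, so *ulmQ* is not transcribed.
So UlmQ is not produced.
Sorbose is present, so TemW is inactive.
Homoserine is absent, so LomJ is active.
Maltulose is present, so PurX is active.
With repressor LomJ bound, *vorS* is not transcribed.
So VorS is not produced.
With no repressor bound, *kosS* is transcribed.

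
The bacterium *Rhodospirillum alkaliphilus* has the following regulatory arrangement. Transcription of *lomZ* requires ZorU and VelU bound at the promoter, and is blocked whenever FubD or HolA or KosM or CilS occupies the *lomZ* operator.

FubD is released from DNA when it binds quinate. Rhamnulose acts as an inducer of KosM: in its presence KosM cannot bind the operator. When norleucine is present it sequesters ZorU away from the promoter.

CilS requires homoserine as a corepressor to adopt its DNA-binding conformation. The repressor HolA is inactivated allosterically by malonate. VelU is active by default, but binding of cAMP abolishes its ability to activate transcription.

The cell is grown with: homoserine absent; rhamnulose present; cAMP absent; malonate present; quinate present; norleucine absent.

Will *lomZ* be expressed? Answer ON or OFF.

Quinate is present, so FubD is inactive.
Malonate is present, so HolA is inactive.
Rhamnulose is present, so KosM is inactive.
Norleucine is absent, so ZorU is active.
Homoserine is absent, so CilS is inactive.
cAMP is absent, so VelU is active.
No repressor is bound and ZorU and VelU are active, so *lomZ* is transcribed.

ON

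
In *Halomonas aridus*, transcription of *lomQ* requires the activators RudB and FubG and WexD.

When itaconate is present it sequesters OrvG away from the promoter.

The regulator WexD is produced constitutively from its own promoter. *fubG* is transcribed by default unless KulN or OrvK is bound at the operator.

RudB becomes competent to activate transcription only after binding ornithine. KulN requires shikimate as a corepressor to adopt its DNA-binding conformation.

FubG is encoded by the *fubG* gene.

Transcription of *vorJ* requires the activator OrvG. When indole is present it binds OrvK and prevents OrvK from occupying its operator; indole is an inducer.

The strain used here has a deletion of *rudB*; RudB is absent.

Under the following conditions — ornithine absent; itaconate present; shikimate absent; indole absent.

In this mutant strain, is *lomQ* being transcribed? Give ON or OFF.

RudB is non-functional in this strain, so it has no effect.
Shikimate is absent, so KulN is inactive.
Indole is absent, so OrvK is active.
With repressor OrvK bound, *fubG* is not transcribed.
So FubG is not produced.
WexD is produced constitutively and is active.
Required activator RudB is absent, so *lomQ* is not transcribed.

OFF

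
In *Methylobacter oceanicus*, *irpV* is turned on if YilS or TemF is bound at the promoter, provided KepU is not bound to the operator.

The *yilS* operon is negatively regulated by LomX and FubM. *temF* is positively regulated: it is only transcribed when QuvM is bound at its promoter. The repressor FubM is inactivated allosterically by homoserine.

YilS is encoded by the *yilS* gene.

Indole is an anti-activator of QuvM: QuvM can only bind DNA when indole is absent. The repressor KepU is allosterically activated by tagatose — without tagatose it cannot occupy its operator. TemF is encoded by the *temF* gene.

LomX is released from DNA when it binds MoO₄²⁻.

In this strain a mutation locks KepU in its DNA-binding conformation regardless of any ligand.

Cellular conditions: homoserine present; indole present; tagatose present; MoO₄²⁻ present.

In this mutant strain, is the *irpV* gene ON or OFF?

OFF

KepU is constitutively active in this strain.
MoO₄²⁻ is present, so LomX is inactive.
Homoserine is present, so FubM is inactive.
With no repressor bound, *yilS* is transcribed.
So YilS is produced and active.
Indole is present, so QuvM is inactive.
Required activator QuvM is absent, so *temF* is not transcribed.
So TemF is not produced.
With repressor KepU bound, *irpV* is not transcribed.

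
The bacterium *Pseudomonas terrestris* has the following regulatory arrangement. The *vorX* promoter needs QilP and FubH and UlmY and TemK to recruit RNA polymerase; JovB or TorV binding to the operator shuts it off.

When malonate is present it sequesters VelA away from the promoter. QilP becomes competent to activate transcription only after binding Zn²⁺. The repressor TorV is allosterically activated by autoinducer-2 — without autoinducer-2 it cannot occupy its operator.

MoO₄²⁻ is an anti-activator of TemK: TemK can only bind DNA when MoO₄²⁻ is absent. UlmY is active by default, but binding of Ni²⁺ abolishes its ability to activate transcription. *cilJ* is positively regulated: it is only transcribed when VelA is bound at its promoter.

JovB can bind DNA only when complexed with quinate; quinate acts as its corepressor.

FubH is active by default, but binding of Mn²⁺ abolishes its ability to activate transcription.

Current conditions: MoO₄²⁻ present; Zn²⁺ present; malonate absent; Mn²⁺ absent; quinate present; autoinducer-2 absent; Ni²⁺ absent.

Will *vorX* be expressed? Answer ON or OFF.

Quinate is present, so JovB is active.
Zn²⁺ is present, so QilP is active.
Mn²⁺ is absent, so FubH is active.
Ni²⁺ is absent, so UlmY is active.
MoO₄²⁻ is present, so TemK is inactive.
Autoinducer-2 is absent, so TorV is inactive.
With repressor JovB bound, *vorX* is not transcribed.

OFF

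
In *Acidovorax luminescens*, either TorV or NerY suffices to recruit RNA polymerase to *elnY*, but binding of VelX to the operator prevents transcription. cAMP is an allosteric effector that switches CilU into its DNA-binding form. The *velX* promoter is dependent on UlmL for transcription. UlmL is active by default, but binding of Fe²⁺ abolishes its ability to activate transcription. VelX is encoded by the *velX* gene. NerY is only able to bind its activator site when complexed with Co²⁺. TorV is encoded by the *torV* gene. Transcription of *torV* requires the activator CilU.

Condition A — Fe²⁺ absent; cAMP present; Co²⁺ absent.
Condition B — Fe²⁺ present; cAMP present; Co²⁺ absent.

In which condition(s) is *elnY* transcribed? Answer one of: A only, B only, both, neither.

Condition A:
Fe²⁺ is absent, so UlmL is active.
No repressor is bound and UlmL is active, so *velX* is transcribed.
So VelX is produced and active.
cAMP is present, so CilU is active.
No repressor is bound and CilU is active, so *torV* is transcribed.
So TorV is produced and active.
Co²⁺ is absent, so NerY is inactive.
With repressor VelX bound, *elnY* is not transcribed.
→ *elnY* is OFF in A.
Condition B:
Fe²⁺ is present, so UlmL is inactive.
Required activator UlmL is absent, so *velX* is not transcribed.
So VelX is not produced.
cAMP is present, so CilU is active.
No repressor is bound and CilU is active, so *torV* is transcribed.
So TorV is produced and active.
Co²⁺ is absent, so NerY is inactive.
Activator TorV is present, so *elnY* is transcribed.
→ *elnY* is ON in B.

B only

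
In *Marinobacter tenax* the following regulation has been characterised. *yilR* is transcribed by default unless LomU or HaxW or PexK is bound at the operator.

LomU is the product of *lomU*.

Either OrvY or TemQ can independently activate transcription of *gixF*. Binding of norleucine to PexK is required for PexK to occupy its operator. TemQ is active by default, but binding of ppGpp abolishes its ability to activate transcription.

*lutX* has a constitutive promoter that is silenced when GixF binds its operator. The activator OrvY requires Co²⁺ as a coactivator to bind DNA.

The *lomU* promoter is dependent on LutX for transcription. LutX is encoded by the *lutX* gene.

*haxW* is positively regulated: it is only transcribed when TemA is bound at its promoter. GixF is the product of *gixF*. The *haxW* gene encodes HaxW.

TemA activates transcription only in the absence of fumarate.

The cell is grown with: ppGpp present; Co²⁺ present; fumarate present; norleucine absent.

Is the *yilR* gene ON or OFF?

Co²⁺ is present, so OrvY is active.
ppGpp is present, so TemQ is inactive.
Activator OrvY is present, so *gixF* is transcribed.
So GixF is produced and active.
With repressor GixF bound, *lutX* is not transcribed.
So LutX is not produced.
Required activator LutX is absent, so *lomU* is not transcribed.
So LomU is not produced.
Fumarate is present, so TemA is inactive.
Required activator TemA is absent, so *haxW* is not transcribed.
So HaxW is not produced.
Norleucine is absent, so PexK is inactive.
With no repressor bound, *yilR* is transcribed.

ON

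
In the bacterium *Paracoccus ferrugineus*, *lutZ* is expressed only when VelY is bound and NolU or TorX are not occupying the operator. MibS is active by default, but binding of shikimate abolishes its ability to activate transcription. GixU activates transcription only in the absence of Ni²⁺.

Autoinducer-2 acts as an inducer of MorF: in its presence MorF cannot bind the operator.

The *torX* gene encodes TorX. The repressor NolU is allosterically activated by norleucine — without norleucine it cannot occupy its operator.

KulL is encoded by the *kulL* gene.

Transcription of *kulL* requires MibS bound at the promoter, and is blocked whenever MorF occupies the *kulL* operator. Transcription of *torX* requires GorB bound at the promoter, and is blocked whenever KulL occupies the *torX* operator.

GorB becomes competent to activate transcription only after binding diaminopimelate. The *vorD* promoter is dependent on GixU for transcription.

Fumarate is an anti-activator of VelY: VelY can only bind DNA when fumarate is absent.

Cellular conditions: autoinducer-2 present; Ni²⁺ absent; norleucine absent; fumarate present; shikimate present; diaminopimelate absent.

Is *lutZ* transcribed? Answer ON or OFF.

OFF

Norleucine is absent, so NolU is inactive.
Autoinducer-2 is present, so MorF is inactive.
Shikimate is present, so MibS is inactive.
Required activator MibS is absent, so *kulL* is not transcribed.
So KulL is not produced.
Diaminopimelate is absent, so GorB is inactive.
Required activator GorB is absent, so *torX* is not transcribed.
So TorX is not produced.
Fumarate is present, so VelY is inactive.
Required activator VelY is absent, so *lutZ* is not transcribed.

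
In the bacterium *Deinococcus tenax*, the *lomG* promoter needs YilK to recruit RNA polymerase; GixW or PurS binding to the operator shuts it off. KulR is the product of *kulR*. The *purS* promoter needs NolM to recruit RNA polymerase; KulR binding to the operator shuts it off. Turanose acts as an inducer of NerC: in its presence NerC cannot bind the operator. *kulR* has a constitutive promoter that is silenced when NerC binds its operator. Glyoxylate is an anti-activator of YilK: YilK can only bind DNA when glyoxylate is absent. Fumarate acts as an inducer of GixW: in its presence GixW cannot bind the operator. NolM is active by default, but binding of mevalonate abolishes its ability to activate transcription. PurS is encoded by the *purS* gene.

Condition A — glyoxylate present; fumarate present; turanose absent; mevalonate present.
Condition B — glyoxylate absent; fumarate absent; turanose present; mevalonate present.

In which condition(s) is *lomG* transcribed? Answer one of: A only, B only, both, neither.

Condition A:
Glyoxylate is present, so YilK is inactive.
Fumarate is present, so GixW is inactive.
Turanose is absent, so NerC is active.
With repressor NerC bound, *kulR* is not transcribed.
So KulR is not produced.
Mevalonate is present, so NolM is inactive.
Required activator NolM is absent, so *purS* is not transcribed.
So PurS is not produced.
Required activator YilK is absent, so *lomG* is not transcribed.
→ *lomG* is OFF in A.
Condition B:
Glyoxylate is absent, so YilK is active.
Fumarate is absent, so GixW is active.
Turanose is present, so NerC is inactive.
With no repressor bound, *kulR* is transcribed.
So KulR is produced and active.
Mevalonate is present, so NolM is inactive.
With repressor KulR bound, *purS* is not transcribed.
So PurS is not produced.
With repressor GixW bound, *lomG* is not transcribed.
→ *lomG* is OFF in B.

neither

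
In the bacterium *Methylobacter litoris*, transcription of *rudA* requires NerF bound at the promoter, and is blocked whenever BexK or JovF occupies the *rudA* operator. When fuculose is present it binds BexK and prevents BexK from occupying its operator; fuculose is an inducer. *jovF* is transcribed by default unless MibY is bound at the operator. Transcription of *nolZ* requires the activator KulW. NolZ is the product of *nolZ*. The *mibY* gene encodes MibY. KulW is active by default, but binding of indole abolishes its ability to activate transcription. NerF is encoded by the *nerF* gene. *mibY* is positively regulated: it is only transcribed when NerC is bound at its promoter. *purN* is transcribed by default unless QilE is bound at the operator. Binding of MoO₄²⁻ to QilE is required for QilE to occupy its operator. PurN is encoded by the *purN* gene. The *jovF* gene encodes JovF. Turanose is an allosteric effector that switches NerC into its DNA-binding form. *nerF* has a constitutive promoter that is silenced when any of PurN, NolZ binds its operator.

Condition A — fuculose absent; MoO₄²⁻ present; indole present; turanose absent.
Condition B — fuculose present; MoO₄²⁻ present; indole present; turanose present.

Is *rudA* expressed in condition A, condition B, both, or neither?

Condition A:
Fuculose is absent, so BexK is active.
MoO₄²⁻ is present, so QilE is active.
With repressor QilE bound, *purN* is not transcribed.
So PurN is not produced.
Indole is present, so KulW is inactive.
Required activator KulW is absent, so *nolZ* is not transcribed.
So NolZ is not produced.
With no repressor bound, *nerF* is transcribed.
So NerF is produced and active.
Turanose is absent, so NerC is inactive.
Required activator NerC is absent, so *mibY* is not transcribed.
So MibY is not produced.
With no repressor bound, *jovF* is transcribed.
So JovF is produced and active.
With repressor BexK bound, *rudA* is not transcribed.
→ *rudA* is OFF in A.
Condition B:
Fuculose is present, so BexK is inactive.
MoO₄²⁻ is present, so QilE is active.
With repressor QilE bound, *purN* is not transcribed.
So PurN is not produced.
Indole is present, so KulW is inactive.
Required activator KulW is absent, so *nolZ* is not transcribed.
So NolZ is not produced.
With no repressor bound, *nerF* is transcribed.
So NerF is produced and active.
Turanose is present, so NerC is active.
No repressor is bound and NerC is active, so *mibY* is transcribed.
So MibY is produced and active.
With repressor MibY bound, *jovF* is not transcribed.
So JovF is not produced.
No repressor is bound and NerF is active, so *rudA* is transcribed.
→ *rudA* is ON in B.

B only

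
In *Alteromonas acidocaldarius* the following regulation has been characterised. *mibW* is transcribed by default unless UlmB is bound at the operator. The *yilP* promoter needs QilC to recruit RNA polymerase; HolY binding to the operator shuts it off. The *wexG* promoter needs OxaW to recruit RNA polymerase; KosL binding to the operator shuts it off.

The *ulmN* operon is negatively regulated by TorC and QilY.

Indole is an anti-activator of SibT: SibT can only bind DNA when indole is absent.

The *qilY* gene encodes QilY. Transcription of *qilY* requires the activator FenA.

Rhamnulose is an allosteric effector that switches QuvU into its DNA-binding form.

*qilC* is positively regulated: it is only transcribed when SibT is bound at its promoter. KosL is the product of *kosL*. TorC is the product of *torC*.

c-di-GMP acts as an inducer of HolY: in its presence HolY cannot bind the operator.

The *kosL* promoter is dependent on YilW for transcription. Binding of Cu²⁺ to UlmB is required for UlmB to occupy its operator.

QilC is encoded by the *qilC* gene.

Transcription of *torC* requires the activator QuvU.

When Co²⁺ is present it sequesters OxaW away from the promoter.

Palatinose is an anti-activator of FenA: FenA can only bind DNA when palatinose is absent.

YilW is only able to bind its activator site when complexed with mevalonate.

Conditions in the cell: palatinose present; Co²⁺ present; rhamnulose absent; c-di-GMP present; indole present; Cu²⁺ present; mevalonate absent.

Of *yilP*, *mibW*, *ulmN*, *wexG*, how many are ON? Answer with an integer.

1

Indole is present, so SibT is inactive.
Required activator SibT is absent, so *qilC* is not transcribed.
So QilC is not produced.
c-di-GMP is present, so HolY is inactive.
Required activator QilC is absent, so *yilP* is not transcribed.
→ *yilP* is OFF.
Cu²⁺ is present, so UlmB is active.
With repressor UlmB bound, *mibW* is not transcribed.
→ *mibW* is OFF.
Rhamnulose is absent, so QuvU is inactive.
Required activator QuvU is absent, so *torC* is not transcribed.
So TorC is not produced.
Palatinose is present, so FenA is inactive.
Required activator FenA is absent, so *qilY* is not transcribed.
So QilY is not produced.
With no repressor bound, *ulmN* is transcribed.
→ *ulmN* is ON.
Mevalonate is absent, so YilW is inactive.
Required activator YilW is absent, so *kosL* is not transcribed.
So KosL is not produced.
Co²⁺ is present, so OxaW is inactive.
Required activator OxaW is absent, so *wexG* is not transcribed.
→ *wexG* is OFF.
1 of the 4 genes is transcribed.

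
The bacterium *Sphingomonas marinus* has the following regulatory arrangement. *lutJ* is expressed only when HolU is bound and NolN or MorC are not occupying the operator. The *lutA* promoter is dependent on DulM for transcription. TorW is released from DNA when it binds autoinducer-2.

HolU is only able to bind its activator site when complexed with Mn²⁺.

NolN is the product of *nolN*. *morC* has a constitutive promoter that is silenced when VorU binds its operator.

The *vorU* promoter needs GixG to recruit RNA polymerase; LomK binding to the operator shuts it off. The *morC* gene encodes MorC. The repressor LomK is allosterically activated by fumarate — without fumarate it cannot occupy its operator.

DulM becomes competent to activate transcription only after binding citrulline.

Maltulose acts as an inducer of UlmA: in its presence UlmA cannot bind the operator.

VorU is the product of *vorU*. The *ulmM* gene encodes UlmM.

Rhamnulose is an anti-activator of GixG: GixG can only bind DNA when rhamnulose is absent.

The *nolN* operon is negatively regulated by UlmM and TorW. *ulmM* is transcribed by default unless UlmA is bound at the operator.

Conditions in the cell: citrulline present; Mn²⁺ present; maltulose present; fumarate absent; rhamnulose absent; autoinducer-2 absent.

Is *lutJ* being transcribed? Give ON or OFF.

Mn²⁺ is present, so HolU is active.
Maltulose is present, so UlmA is inactive.
With no repressor bound, *ulmM* is transcribed.
So UlmM is produced and active.
Autoinducer-2 is absent, so TorW is active.
With repressor UlmM bound, *nolN* is not transcribed.
So NolN is not produced.
Rhamnulose is absent, so GixG is active.
Fumarate is absent, so LomK is inactive.
No repressor is bound and GixG is active, so *vorU* is transcribed.
So VorU is produced and active.
With repressor VorU bound, *morC* is not transcribed.
So MorC is not produced.
No repressor is bound and HolU is active, so *lutJ* is transcribed.

ON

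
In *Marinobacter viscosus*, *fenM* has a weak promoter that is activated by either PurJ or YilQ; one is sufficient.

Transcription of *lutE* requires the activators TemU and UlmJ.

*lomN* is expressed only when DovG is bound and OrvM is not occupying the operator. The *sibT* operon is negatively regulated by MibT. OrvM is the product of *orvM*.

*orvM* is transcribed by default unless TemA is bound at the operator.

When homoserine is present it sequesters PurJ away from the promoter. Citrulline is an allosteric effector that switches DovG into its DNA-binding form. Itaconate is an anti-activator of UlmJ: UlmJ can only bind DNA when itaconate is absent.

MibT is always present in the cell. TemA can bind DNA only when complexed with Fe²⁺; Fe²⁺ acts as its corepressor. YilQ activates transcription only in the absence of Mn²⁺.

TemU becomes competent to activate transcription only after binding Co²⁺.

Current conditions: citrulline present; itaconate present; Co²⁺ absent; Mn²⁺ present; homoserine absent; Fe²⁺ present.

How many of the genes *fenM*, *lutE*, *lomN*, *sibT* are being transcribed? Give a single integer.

Homoserine is absent, so PurJ is active.
Mn²⁺ is present, so YilQ is inactive.
Activator PurJ is present, so *fenM* is transcribed.
→ *fenM* is ON.
Co²⁺ is absent, so TemU is inactive.
Itaconate is present, so UlmJ is inactive.
Required activator TemU is absent, so *lutE* is not transcribed.
→ *lutE* is OFF.
Citrulline is present, so DovG is active.
Fe²⁺ is present, so TemA is active.
With repressor TemA bound, *orvM* is not transcribed.
So OrvM is not produced.
No repressor is bound and DovG is active, so *lomN* is transcribed.
→ *lomN* is ON.
MibT is produced constitutively and is active.
With repressor MibT bound, *sibT* is not transcribed.
→ *sibT* is OFF.
2 of the 4 genes are transcribed.

2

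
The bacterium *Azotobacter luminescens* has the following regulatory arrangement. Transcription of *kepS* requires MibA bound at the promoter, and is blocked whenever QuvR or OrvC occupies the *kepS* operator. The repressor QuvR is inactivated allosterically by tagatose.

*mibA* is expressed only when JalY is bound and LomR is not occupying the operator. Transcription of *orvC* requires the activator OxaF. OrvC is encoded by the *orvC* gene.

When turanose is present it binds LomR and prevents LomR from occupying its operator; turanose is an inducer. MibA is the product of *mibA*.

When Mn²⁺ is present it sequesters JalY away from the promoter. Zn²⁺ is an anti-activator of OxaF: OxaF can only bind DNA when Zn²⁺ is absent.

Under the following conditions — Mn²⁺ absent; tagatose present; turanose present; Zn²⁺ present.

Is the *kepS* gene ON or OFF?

ON

Tagatose is present, so QuvR is inactive.
Zn²⁺ is present, so OxaF is inactive.
Required activator OxaF is absent, so *orvC* is not transcribed.
So OrvC is not produced.
Turanose is present, so LomR is inactive.
Mn²⁺ is absent, so JalY is active.
No repressor is bound and JalY is active, so *mibA* is transcribed.
So MibA is produced and active.
No repressor is bound and MibA is active, so *kepS* is transcribed.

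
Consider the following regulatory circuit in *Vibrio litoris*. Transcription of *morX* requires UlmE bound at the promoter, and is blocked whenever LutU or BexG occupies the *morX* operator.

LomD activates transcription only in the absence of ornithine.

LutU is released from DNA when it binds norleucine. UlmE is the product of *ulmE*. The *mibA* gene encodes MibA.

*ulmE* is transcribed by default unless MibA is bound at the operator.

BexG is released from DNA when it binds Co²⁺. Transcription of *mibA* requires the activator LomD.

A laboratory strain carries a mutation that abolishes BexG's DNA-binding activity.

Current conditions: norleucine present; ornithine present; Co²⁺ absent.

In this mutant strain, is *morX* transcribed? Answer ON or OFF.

Norleucine is present, so LutU is inactive.
BexG is non-functional in this strain, so it has no effect.
Ornithine is present, so LomD is inactive.
Required activator LomD is absent, so *mibA* is not transcribed.
So MibA is not produced.
With no repressor bound, *ulmE* is transcribed.
So UlmE is produced and active.
No repressor is bound and UlmE is active, so *morX* is transcribed.

ON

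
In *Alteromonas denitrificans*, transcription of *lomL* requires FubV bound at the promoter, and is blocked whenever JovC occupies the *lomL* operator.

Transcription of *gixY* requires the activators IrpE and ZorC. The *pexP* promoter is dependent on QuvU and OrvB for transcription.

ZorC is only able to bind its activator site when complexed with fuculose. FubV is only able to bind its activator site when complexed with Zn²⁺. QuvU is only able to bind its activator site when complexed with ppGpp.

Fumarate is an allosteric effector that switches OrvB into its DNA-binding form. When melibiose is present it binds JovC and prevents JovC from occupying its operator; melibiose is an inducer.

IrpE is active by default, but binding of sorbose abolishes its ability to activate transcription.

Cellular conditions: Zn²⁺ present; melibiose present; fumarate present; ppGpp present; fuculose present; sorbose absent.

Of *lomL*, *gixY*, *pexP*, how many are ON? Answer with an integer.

Melibiose is present, so JovC is inactive.
Zn²⁺ is present, so FubV is active.
No repressor is bound and FubV is active, so *lomL* is transcribed.
→ *lomL* is ON.
Sorbose is absent, so IrpE is active.
Fuculose is present, so ZorC is active.
No repressor is bound and IrpE and ZorC are active, so *gixY* is transcribed.
→ *gixY* is ON.
ppGpp is present, so QuvU is active.
Fumarate is present, so OrvB is active.
No repressor is bound and QuvU and OrvB are active, so *pexP* is transcribed.
→ *pexP* is ON.
3 of the 3 genes are transcribed.

3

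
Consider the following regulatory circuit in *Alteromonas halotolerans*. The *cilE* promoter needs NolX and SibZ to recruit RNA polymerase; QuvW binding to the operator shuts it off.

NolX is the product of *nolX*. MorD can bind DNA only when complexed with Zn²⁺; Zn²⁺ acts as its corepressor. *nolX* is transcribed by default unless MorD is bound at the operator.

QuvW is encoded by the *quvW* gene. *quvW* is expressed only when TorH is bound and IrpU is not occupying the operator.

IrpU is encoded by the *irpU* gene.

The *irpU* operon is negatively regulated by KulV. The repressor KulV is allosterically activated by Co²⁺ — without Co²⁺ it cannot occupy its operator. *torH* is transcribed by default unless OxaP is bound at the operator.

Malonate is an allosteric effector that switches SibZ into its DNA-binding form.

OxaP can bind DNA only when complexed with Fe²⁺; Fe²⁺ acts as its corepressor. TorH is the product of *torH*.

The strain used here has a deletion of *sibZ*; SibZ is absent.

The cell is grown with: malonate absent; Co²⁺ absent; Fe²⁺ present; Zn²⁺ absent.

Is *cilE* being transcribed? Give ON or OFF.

Zn²⁺ is absent, so MorD is inactive.
With no repressor bound, *nolX* is transcribed.
So NolX is produced and active.
SibZ is non-functional in this strain, so it has no effect.
Co²⁺ is absent, so KulV is inactive.
With no repressor bound, *irpU* is transcribed.
So IrpU is produced and active.
Fe²⁺ is present, so OxaP is active.
With repressor OxaP bound, *torH* is not transcribed.
So TorH is not produced.
With repressor IrpU bound, *quvW* is not transcribed.
So QuvW is not produced.
Required activator SibZ is absent, so *cilE* is not transcribed.

OFF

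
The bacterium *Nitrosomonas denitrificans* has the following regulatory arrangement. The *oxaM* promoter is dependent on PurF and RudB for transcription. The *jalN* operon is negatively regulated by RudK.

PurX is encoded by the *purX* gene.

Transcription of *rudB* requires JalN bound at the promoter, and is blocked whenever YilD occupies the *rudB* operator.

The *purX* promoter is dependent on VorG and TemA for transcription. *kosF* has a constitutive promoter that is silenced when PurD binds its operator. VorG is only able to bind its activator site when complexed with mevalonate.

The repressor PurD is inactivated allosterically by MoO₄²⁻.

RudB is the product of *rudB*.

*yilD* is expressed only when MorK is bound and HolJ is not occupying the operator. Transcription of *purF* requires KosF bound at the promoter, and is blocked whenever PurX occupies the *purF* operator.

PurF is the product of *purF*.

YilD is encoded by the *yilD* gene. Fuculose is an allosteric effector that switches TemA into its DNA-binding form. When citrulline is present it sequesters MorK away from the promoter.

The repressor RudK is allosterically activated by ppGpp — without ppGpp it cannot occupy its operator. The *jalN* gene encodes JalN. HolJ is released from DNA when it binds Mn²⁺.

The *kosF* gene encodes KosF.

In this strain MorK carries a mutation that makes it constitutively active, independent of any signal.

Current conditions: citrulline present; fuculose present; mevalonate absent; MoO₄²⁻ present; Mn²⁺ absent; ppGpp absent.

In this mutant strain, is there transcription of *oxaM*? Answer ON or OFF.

ON

Mevalonate is absent, so VorG is inactive.
Fuculose is present, so TemA is active.
Required activator VorG is absent, so *purX* is not transcribed.
So PurX is not produced.
MoO₄²⁻ is present, so PurD is inactive.
With no repressor bound, *kosF* is transcribed.
So KosF is produced and active.
No repressor is bound and KosF is active, so *purF* is transcribed.
So PurF is produced and active.
ppGpp is absent, so RudK is inactive.
With no repressor bound, *jalN* is transcribed.
So JalN is produced and active.
MorK is constitutively active in this strain.
Mn²⁺ is absent, so HolJ is active.
With repressor HolJ bound, *yilD* is not transcribed.
So YilD is not produced.
No repressor is bound and JalN is active, so *rudB* is transcribed.
So RudB is produced and active.
No repressor is bound and PurF and RudB are active, so *oxaM* is transcribed.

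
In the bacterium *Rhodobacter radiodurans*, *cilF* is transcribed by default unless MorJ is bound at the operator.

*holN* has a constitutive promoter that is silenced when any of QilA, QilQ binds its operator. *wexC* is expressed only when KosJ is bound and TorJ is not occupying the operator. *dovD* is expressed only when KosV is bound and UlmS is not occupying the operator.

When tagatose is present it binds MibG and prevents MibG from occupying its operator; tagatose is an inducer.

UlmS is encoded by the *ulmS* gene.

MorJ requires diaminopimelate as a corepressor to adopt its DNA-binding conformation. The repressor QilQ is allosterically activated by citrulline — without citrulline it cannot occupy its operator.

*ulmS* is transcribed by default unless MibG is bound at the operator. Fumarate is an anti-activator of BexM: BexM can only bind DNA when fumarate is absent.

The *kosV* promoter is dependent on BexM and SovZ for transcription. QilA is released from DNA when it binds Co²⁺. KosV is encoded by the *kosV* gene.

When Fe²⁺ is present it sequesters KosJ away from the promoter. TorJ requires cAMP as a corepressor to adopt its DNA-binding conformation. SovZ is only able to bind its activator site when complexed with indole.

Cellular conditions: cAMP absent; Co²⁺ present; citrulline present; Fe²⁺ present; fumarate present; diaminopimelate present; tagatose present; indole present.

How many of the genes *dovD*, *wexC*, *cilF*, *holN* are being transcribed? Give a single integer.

0

Fumarate is present, so BexM is inactive.
Indole is present, so SovZ is active.
Required activator BexM is absent, so *kosV* is not transcribed.
So KosV is not produced.
Tagatose is present, so MibG is inactive.
With no repressor bound, *ulmS* is transcribed.
So UlmS is produced and active.
With repressor UlmS bound, *dovD* is not transcribed.
→ *dovD* is OFF.
Fe²⁺ is present, so KosJ is inactive.
cAMP is absent, so TorJ is inactive.
Required activator KosJ is absent, so *wexC* is not transcribed.
→ *wexC* is OFF.
Diaminopimelate is present, so MorJ is active.
With repressor MorJ bound, *cilF* is not transcribed.
→ *cilF* is OFF.
Co²⁺ is present, so QilA is inactive.
Citrulline is present, so QilQ is active.
With repressor QilQ bound, *holN* is not transcribed.
→ *holN* is OFF.
0 of the 4 genes are transcribed.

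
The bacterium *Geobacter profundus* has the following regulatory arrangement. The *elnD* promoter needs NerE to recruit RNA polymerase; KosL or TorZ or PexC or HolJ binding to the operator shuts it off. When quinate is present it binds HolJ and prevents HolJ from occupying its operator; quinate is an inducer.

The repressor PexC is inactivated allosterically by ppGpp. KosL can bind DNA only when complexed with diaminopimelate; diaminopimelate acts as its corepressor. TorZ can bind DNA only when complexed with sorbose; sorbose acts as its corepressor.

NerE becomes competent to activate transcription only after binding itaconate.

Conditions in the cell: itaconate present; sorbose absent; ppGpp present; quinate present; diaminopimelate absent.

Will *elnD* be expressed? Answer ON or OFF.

Diaminopimelate is absent, so KosL is inactive.
Sorbose is absent, so TorZ is inactive.
Itaconate is present, so NerE is active.
ppGpp is present, so PexC is inactive.
Quinate is present, so HolJ is inactive.
No repressor is bound and NerE is active, so *elnD* is transcribed.

ON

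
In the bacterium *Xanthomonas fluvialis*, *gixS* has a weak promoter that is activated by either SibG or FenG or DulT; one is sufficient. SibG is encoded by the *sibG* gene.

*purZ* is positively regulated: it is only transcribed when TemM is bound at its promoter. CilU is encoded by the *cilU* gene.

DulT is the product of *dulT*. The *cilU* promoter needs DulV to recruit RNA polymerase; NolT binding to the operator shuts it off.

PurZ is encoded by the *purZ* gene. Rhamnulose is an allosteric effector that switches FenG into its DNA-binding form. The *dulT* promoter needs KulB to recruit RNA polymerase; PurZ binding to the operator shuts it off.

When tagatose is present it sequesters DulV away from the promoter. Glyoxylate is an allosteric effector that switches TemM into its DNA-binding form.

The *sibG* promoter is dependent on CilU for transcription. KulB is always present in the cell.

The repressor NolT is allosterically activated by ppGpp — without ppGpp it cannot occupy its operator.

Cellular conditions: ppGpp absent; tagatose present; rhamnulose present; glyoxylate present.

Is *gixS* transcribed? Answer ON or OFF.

ppGpp is absent, so NolT is inactive.
Tagatose is present, so DulV is inactive.
Required activator DulV is absent, so *cilU* is not transcribed.
So CilU is not produced.
Required activator CilU is absent, so *sibG* is not transcribed.
So SibG is not produced.
Rhamnulose is present, so FenG is active.
Glyoxylate is present, so TemM is active.
No repressor is bound and TemM is active, so *purZ* is transcribed.
So PurZ is produced and active.
KulB is produced constitutively and is active.
With repressor PurZ bound, *dulT* is not transcribed.
So DulT is not produced.
Activator FenG is present, so *gixS* is transcribed.

ON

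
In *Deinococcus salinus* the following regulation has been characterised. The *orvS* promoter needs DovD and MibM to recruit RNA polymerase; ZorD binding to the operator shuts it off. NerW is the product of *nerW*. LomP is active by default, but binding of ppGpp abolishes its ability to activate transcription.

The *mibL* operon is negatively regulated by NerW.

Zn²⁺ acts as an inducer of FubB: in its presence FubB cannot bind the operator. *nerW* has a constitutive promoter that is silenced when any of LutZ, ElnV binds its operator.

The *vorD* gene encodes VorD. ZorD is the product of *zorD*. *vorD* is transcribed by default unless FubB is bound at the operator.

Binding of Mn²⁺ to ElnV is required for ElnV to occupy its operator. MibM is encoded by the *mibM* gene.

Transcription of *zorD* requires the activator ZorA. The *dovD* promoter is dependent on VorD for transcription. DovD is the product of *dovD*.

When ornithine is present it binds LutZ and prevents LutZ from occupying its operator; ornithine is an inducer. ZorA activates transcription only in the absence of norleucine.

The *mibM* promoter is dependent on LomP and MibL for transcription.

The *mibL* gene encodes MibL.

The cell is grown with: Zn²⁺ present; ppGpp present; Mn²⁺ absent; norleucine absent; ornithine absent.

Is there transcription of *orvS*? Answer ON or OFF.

OFF

Zn²⁺ is present, so FubB is inactive.
With no repressor bound, *vorD* is transcribed.
So VorD is produced and active.
No repressor is bound and VorD is active, so *dovD* is transcribed.
So DovD is produced and active.
ppGpp is present, so LomP is inactive.
Ornithine is absent, so LutZ is active.
Mn²⁺ is absent, so ElnV is inactive.
With repressor LutZ bound, *nerW* is not transcribed.
So NerW is not produced.
With no repressor bound, *mibL* is transcribed.
So MibL is produced and active.
Required activator LomP is absent, so *mibM* is not transcribed.
So MibM is not produced.
Norleucine is absent, so ZorA is active.
No repressor is bound and ZorA is active, so *zorD* is transcribed.
So ZorD is produced and active.
With repressor ZorD bound, *orvS* is not transcribed.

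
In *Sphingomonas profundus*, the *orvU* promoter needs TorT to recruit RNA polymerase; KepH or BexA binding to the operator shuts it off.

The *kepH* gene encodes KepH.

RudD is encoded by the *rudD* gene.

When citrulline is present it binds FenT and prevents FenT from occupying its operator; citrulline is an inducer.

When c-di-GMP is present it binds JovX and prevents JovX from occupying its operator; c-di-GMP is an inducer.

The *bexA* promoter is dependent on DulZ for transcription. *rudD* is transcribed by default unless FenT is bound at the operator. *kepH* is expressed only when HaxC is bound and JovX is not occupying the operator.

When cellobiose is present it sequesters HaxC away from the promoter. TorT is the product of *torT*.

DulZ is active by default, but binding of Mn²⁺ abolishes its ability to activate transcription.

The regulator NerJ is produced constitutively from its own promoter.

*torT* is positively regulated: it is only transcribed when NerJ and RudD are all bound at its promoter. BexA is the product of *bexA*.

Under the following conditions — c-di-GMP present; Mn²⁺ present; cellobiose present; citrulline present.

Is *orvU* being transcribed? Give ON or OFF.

ON

c-di-GMP is present, so JovX is inactive.
Cellobiose is present, so HaxC is inactive.
Required activator HaxC is absent, so *kepH* is not transcribed.
So KepH is not produced.
NerJ is produced constitutively and is active.
Citrulline is present, so FenT is inactive.
With no repressor bound, *rudD* is transcribed.
So RudD is produced and active.
No repressor is bound and NerJ and RudD are active, so *torT* is transcribed.
So TorT is produced and active.
Mn²⁺ is present, so DulZ is inactive.
Required activator DulZ is absent, so *bexA* is not transcribed.
So BexA is not produced.
No repressor is bound and TorT is active, so *orvU* is transcribed.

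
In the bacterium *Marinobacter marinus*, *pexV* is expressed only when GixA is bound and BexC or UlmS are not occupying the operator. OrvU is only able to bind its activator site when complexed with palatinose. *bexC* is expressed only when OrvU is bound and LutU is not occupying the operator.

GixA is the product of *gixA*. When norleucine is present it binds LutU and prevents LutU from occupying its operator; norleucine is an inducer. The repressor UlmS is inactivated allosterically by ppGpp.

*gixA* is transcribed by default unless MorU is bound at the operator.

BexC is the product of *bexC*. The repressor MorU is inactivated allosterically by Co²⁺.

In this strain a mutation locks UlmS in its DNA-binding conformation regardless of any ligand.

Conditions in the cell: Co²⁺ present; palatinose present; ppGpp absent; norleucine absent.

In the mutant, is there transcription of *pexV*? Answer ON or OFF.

OFF

Norleucine is absent, so LutU is active.
Palatinose is present, so OrvU is active.
With repressor LutU bound, *bexC* is not transcribed.
So BexC is not produced.
UlmS is constitutively active in this strain.
Co²⁺ is present, so MorU is inactive.
With no repressor bound, *gixA* is transcribed.
So GixA is produced and active.
With repressor UlmS bound, *pexV* is not transcribed.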